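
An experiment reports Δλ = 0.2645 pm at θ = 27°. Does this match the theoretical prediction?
Yes, consistent

Calculate the expected shift for θ = 27°:

Δλ_expected = λ_C(1 - cos(27°))
Δλ_expected = 2.4263 × (1 - cos(27°))
Δλ_expected = 2.4263 × 0.1090
Δλ_expected = 0.2645 pm

Given shift: 0.2645 pm
Expected shift: 0.2645 pm
Difference: 0.0000 pm

The values match. This is consistent with Compton scattering at the stated angle.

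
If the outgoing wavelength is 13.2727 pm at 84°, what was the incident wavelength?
11.1000 pm

From λ' = λ + Δλ, we have λ = λ' - Δλ

First calculate the Compton shift:
Δλ = λ_C(1 - cos θ)
Δλ = 2.4263 × (1 - cos(84°))
Δλ = 2.4263 × 0.8955
Δλ = 2.1727 pm

Initial wavelength:
λ = λ' - Δλ
λ = 13.2727 - 2.1727
λ = 11.1000 pm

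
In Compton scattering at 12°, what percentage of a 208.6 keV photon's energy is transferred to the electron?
0.0088 (or 0.88%)

Calculate initial and final photon energies:

Initial: E₀ = 208.6 keV → λ₀ = 5.9436 pm
Compton shift: Δλ = 0.0530 pm
Final wavelength: λ' = 5.9967 pm
Final energy: E' = 206.7556 keV

Fractional energy loss:
(E₀ - E')/E₀ = (208.6000 - 206.7556)/208.6000
= 1.8444/208.6000
= 0.0088
= 0.88%

(Intermediate values are shown rounded; full precision is carried through to the final answer.)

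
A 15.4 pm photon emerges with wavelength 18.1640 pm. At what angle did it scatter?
98.00°

First find the wavelength shift:
Δλ = λ' - λ = 18.1640 - 15.4 = 2.7640 pm

Using Δλ = λ_C(1 - cos θ), with λ_C = h/(m_e·c) ≈ 2.42631024 pm:
cos θ = 1 - Δλ/λ_C
cos θ = 1 - 2.7640/2.42631024
cos θ = -0.139178

θ = arccos(-0.139178)
θ = 98.00°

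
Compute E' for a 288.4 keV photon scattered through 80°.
196.6748 keV

First convert energy to wavelength:
λ = hc/E, with hc ≈ 1239.842 keV·pm (i.e. 1239.842 eV·nm)

For E = 288.4 keV = 288400 eV:
λ = 1239.842 keV·pm / 288.4 keV
λ = 4.2990 pm

Calculate the Compton shift:
Δλ = λ_C(1 - cos(80°)) = 2.4263 × 0.8264
Δλ = 2.0050 pm

Final wavelength:
λ' = 4.2990 + 2.0050 = 6.3040 pm

Final energy:
E' = hc/λ' = 1239.842 / 6.3040 = 196.6748 keV

(Intermediate values are shown rounded; full precision is carried through to the final answer.)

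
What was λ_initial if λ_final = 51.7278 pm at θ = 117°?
48.2000 pm

From λ' = λ + Δλ, we have λ = λ' - Δλ

First calculate the Compton shift:
Δλ = λ_C(1 - cos θ)
Δλ = 2.4263 × (1 - cos(117°))
Δλ = 2.4263 × 1.4540
Δλ = 3.5278 pm

Initial wavelength:
λ = λ' - Δλ
λ = 51.7278 - 3.5278
λ = 48.2000 pm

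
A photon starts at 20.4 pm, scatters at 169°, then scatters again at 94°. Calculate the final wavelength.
27.8036 pm

Apply Compton shift twice:

First scattering at θ₁ = 169°:
Δλ₁ = λ_C(1 - cos(169°))
Δλ₁ = 2.4263 × 1.9816
Δλ₁ = 4.8080 pm

After first scattering:
λ₁ = 20.4 + 4.8080 = 25.2080 pm

Second scattering at θ₂ = 94°:
Δλ₂ = λ_C(1 - cos(94°))
Δλ₂ = 2.4263 × 1.0698
Δλ₂ = 2.5956 pm

Final wavelength:
λ₂ = 25.2080 + 2.5956 = 27.8036 pm

Total shift: Δλ_total = 4.8080 + 2.5956 = 7.4036 pm

(Intermediate values are shown rounded; full precision is carried through to the final answer.)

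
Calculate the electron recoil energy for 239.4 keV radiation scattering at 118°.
97.6122 keV

By energy conservation: K_e = E_initial - E_final

First find the scattered photon energy:
Initial wavelength: λ = hc/E = 5.1790 pm
Compton shift: Δλ = λ_C(1 - cos(118°)) = 3.5654 pm
Final wavelength: λ' = 5.1790 + 3.5654 = 8.7443 pm
Final photon energy: E' = hc/λ' = 141.7878 keV

Electron kinetic energy:
K_e = E - E' = 239.4000 - 141.7878 = 97.6122 keV

(Intermediate values are shown rounded; full precision is carried through to the final answer.)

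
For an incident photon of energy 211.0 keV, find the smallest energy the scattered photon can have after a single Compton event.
115.5637 keV (at θ = 180°)

The scattered photon has minimum energy when its wavelength is maximum, i.e., when the Compton shift Δλ = λ_C(1 − cos θ) is maximum. This occurs at θ = 180° (backscattering), giving Δλ_max = 2λ_C = 4.8526 pm.

Initial wavelength: λ₀ = hc/E₀ = 5.8760 pm
Maximum final wavelength: λ'_max = λ₀ + 2λ_C = 5.8760 + 4.8526 = 10.7286 pm
Minimum final energy: E'_min = hc/λ'_max = 115.5637 keV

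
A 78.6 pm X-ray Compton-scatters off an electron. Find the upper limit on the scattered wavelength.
83.4526 pm (at θ = 180°)

The Compton shift is Δλ = λ_C(1 − cos θ).

Since cos θ ranges from −1 to 1, the factor (1 − cos θ) ranges from 0 to 2; the maximum shift occurs at θ = 180° (backscattering):
Δλ_max = 2λ_C = 2 × 2.4263 pm = 4.8526 pm

Maximum scattered wavelength:
λ'_max = λ₀ + Δλ_max = 78.6 + 4.8526 = 83.4526 pm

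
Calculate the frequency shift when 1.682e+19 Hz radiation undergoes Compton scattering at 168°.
3.568e+18 Hz (decrease)

Convert frequency to wavelength (c = 299792458 m/s):
λ₀ = c/f₀ = 299792458/1.682e+19 = 1.7823571e-11 m = 17.8236 pm

Calculate Compton shift:
Δλ = λ_C(1 - cos(168°)) = 4.7996 pm

Final wavelength:
λ' = λ₀ + Δλ = 17.8236 + 4.7996 = 22.6232 pm

Final frequency:
f' = c/λ' = 299792458/2.2623170e-11 = 1.3251567e+19 Hz

Frequency shift (decrease):
Δf = f₀ - f' = 1.682e+19 - 1.3251567e+19 = 3.568e+18 Hz

(Intermediate values are shown rounded; full precision is carried through to the final answer.)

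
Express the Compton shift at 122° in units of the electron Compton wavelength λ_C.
1.5299 λ_C

The Compton shift formula is:
Δλ = λ_C(1 - cos θ)

Dividing both sides by λ_C:
Δλ/λ_C = 1 - cos θ

For θ = 122°:
Δλ/λ_C = 1 - cos(122°)
Δλ/λ_C = 1 - -0.5299
Δλ/λ_C = 1.5299

This means the shift is 1.5299 × λ_C = 3.7121 pm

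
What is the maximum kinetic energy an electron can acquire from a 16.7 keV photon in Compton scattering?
1.0246 keV

Maximum energy transfer occurs at θ = 180° (backscattering).

Initial photon: E₀ = 16.7 keV → λ₀ = 74.2420 pm

Maximum Compton shift (at 180°):
Δλ_max = 2λ_C = 2 × 2.4263 = 4.8526 pm

Final wavelength:
λ' = 74.2420 + 4.8526 = 79.0947 pm

Minimum photon energy (maximum energy to electron):
E'_min = hc/λ' = 15.6754 keV

Maximum electron kinetic energy:
K_max = E₀ - E'_min = 16.7000 - 15.6754 = 1.0246 keV

(Intermediate values are shown rounded; full precision is carried through to the final answer.)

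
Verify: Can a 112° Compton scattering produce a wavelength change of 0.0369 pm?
No, inconsistent

Calculate the expected shift for θ = 112°:

Δλ_expected = λ_C(1 - cos(112°))
Δλ_expected = 2.4263 × (1 - cos(112°))
Δλ_expected = 2.4263 × 1.3746
Δλ_expected = 3.3352 pm

Given shift: 0.0369 pm
Expected shift: 3.3352 pm
Difference: 3.2984 pm

The values do not match. The given shift corresponds to θ ≈ 10.0°, not 112°.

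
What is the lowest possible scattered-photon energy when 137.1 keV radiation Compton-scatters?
89.2232 keV (at θ = 180°)

The scattered photon has minimum energy when its wavelength is maximum, i.e., when the Compton shift Δλ = λ_C(1 − cos θ) is maximum. This occurs at θ = 180° (backscattering), giving Δλ_max = 2λ_C = 4.8526 pm.

Initial wavelength: λ₀ = hc/E₀ = 9.0433 pm
Maximum final wavelength: λ'_max = λ₀ + 2λ_C = 9.0433 + 4.8526 = 13.8960 pm
Minimum final energy: E'_min = hc/λ'_max = 89.2232 keV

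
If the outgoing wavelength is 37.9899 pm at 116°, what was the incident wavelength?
34.5000 pm

From λ' = λ + Δλ, we have λ = λ' - Δλ

First calculate the Compton shift:
Δλ = λ_C(1 - cos θ)
Δλ = 2.4263 × (1 - cos(116°))
Δλ = 2.4263 × 1.4384
Δλ = 3.4899 pm

Initial wavelength:
λ = λ' - Δλ
λ = 37.9899 - 3.4899
λ = 34.5000 pm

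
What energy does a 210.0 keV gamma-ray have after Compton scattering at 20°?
204.9213 keV

First convert energy to wavelength:
λ = hc/E, with hc ≈ 1239.842 keV·pm (i.e. 1239.842 eV·nm)

For E = 210.0 keV = 210000 eV:
λ = 1239.842 keV·pm / 210.0 keV
λ = 5.9040 pm

Calculate the Compton shift:
Δλ = λ_C(1 - cos(20°)) = 2.4263 × 0.0603
Δλ = 0.1463 pm

Final wavelength:
λ' = 5.9040 + 0.1463 = 6.0503 pm

Final energy:
E' = hc/λ' = 1239.842 / 6.0503 = 204.9213 keV

(Intermediate values are shown rounded; full precision is carried through to the final answer.)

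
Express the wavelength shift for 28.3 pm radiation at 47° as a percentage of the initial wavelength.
2.7264%

Calculate the Compton shift:
Δλ = λ_C(1 - cos(47°))
Δλ = 2.4263 × (1 - cos(47°))
Δλ = 2.4263 × 0.3180
Δλ = 0.7716 pm

Percentage change:
(Δλ/λ₀) × 100 = (0.7716/28.3) × 100
= 2.7264%

(Intermediate values are shown rounded; full precision is carried through to the final answer.)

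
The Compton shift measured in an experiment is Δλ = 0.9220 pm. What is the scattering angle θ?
51.68°

From the Compton formula Δλ = λ_C(1 - cos θ), we can solve for θ:

cos θ = 1 - Δλ/λ_C

Given:
- Δλ = 0.9220 pm
- λ_C = h/(m_e·c) ≈ 2.42631024 pm

cos θ = 1 - 0.9220/2.42631024
cos θ = 1 - 0.380001
cos θ = 0.619999

θ = arccos(0.619999)
θ = 51.68°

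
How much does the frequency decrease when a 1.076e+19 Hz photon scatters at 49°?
3.129e+17 Hz (decrease)

Convert frequency to wavelength (c = 299792458 m/s):
λ₀ = c/f₀ = 299792458/1.076e+19 = 2.7861753e-11 m = 27.8618 pm

Calculate Compton shift:
Δλ = λ_C(1 - cos(49°)) = 0.8345 pm

Final wavelength:
λ' = λ₀ + Δλ = 27.8618 + 0.8345 = 28.6963 pm

Final frequency:
f' = c/λ' = 299792458/2.8696260e-11 = 1.0447092e+19 Hz

Frequency shift (decrease):
Δf = f₀ - f' = 1.076e+19 - 1.0447092e+19 = 3.129e+17 Hz

(Intermediate values are shown rounded; full precision is carried through to the final answer.)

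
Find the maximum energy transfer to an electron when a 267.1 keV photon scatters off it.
136.5145 keV

Maximum energy transfer occurs at θ = 180° (backscattering).

Initial photon: E₀ = 267.1 keV → λ₀ = 4.6419 pm

Maximum Compton shift (at 180°):
Δλ_max = 2λ_C = 2 × 2.4263 = 4.8526 pm

Final wavelength:
λ' = 4.6419 + 4.8526 = 9.4945 pm

Minimum photon energy (maximum energy to electron):
E'_min = hc/λ' = 130.5855 keV

Maximum electron kinetic energy:
K_max = E₀ - E'_min = 267.1000 - 130.5855 = 136.5145 keV

(Intermediate values are shown rounded; full precision is carried through to the final answer.)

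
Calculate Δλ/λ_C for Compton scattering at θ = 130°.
1.6428 λ_C

The Compton shift formula is:
Δλ = λ_C(1 - cos θ)

Dividing both sides by λ_C:
Δλ/λ_C = 1 - cos θ

For θ = 130°:
Δλ/λ_C = 1 - cos(130°)
Δλ/λ_C = 1 - -0.6428
Δλ/λ_C = 1.6428

This means the shift is 1.6428 × λ_C = 3.9859 pm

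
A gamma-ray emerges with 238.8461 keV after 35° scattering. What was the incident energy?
260.9000 keV

Convert final energy to wavelength (hc ≈ 1239.842 keV·pm):
λ' = hc/E' = 1239.842 / 238.8461 = 5.1910 pm

Calculate the Compton shift:
Δλ = λ_C(1 - cos(35°))
Δλ = 2.4263 × (1 - cos(35°))
Δλ = 0.4388 pm

Initial wavelength:
λ = λ' - Δλ = 5.1910 - 0.4388 = 4.7522 pm

Initial energy:
E = hc/λ = 1239.842 / 4.7522 = 260.9000 keV

(Intermediate values are shown rounded; full precision is carried through to the final answer.)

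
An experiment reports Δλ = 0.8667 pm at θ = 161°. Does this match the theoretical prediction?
No, inconsistent

Calculate the expected shift for θ = 161°:

Δλ_expected = λ_C(1 - cos(161°))
Δλ_expected = 2.4263 × (1 - cos(161°))
Δλ_expected = 2.4263 × 1.9455
Δλ_expected = 4.7204 pm

Given shift: 0.8667 pm
Expected shift: 4.7204 pm
Difference: 3.8537 pm

The values do not match. The given shift corresponds to θ ≈ 50.0°, not 161°.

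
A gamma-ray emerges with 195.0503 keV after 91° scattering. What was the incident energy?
318.9001 keV

Convert final energy to wavelength (hc ≈ 1239.842 keV·pm):
λ' = hc/E' = 1239.842 / 195.0503 = 6.3565 pm

Calculate the Compton shift:
Δλ = λ_C(1 - cos(91°))
Δλ = 2.4263 × (1 - cos(91°))
Δλ = 2.4687 pm

Initial wavelength:
λ = λ' - Δλ = 6.3565 - 2.4687 = 3.8879 pm

Initial energy:
E = hc/λ = 1239.842 / 3.8879 = 318.9001 keV

(Intermediate values are shown rounded; full precision is carried through to the final answer.)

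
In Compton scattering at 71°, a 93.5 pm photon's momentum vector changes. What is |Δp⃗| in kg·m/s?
8.1604e-24 kg·m/s

Photon momentum magnitude is p = h/λ.

Initial momentum:
p₀ = h/λ = 6.6261e-34/9.3500e-11 = 7.0867e-24 kg·m/s

After scattering:
λ' = λ + Δλ = 93.5 + 1.6364 = 95.1364 pm
p' = h/λ' = 6.6261e-34/9.5136e-11 = 6.9648e-24 kg·m/s

Momentum is a vector; the scattered photon's direction makes angle θ = 71° with the incident direction. The magnitude of the vector change Δp⃗ = p⃗₀ − p⃗' is found from the law of cosines:
|Δp⃗|² = p₀² + p'² − 2p₀p'cos θ
|Δp⃗|² = (7.0867e-24)² + (6.9648e-24)² − 2·7.0867e-24·6.9648e-24·cos(71°)
|Δp⃗| = 8.1604e-24 kg·m/s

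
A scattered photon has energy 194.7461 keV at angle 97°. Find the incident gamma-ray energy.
340.2000 keV

Convert final energy to wavelength (hc ≈ 1239.842 keV·pm):
λ' = hc/E' = 1239.842 / 194.7461 = 6.3665 pm

Calculate the Compton shift:
Δλ = λ_C(1 - cos(97°))
Δλ = 2.4263 × (1 - cos(97°))
Δλ = 2.7220 pm

Initial wavelength:
λ = λ' - Δλ = 6.3665 - 2.7220 = 3.6445 pm

Initial energy:
E = hc/λ = 1239.842 / 3.6445 = 340.2000 keV

(Intermediate values are shown rounded; full precision is carried through to the final answer.)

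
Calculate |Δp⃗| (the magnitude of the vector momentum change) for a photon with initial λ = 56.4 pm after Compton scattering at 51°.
1.0038e-23 kg·m/s

Photon momentum magnitude is p = h/λ.

Initial momentum:
p₀ = h/λ = 6.6261e-34/5.6400e-11 = 1.1748e-23 kg·m/s

After scattering:
λ' = λ + Δλ = 56.4 + 0.8994 = 57.2994 pm
p' = h/λ' = 6.6261e-34/5.7299e-11 = 1.1564e-23 kg·m/s

Momentum is a vector; the scattered photon's direction makes angle θ = 51° with the incident direction. The magnitude of the vector change Δp⃗ = p⃗₀ − p⃗' is found from the law of cosines:
|Δp⃗|² = p₀² + p'² − 2p₀p'cos θ
|Δp⃗|² = (1.1748e-23)² + (1.1564e-23)² − 2·1.1748e-23·1.1564e-23·cos(51°)
|Δp⃗| = 1.0038e-23 kg·m/s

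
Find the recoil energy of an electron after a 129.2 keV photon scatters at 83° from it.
23.4738 keV

By energy conservation: K_e = E_initial - E_final

First find the scattered photon energy:
Initial wavelength: λ = hc/E = 9.5963 pm
Compton shift: Δλ = λ_C(1 - cos(83°)) = 2.1306 pm
Final wavelength: λ' = 9.5963 + 2.1306 = 11.7269 pm
Final photon energy: E' = hc/λ' = 105.7262 keV

Electron kinetic energy:
K_e = E - E' = 129.2000 - 105.7262 = 23.4738 keV

(Intermediate values are shown rounded; full precision is carried through to the final answer.)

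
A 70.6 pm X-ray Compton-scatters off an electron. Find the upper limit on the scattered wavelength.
75.4526 pm (at θ = 180°)

The Compton shift is Δλ = λ_C(1 − cos θ).

Since cos θ ranges from −1 to 1, the factor (1 − cos θ) ranges from 0 to 2; the maximum shift occurs at θ = 180° (backscattering):
Δλ_max = 2λ_C = 2 × 2.4263 pm = 4.8526 pm

Maximum scattered wavelength:
λ'_max = λ₀ + Δλ_max = 70.6 + 4.8526 = 75.4526 pm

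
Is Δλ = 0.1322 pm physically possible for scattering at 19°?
Yes, consistent

Calculate the expected shift for θ = 19°:

Δλ_expected = λ_C(1 - cos(19°))
Δλ_expected = 2.4263 × (1 - cos(19°))
Δλ_expected = 2.4263 × 0.0545
Δλ_expected = 0.1322 pm

Given shift: 0.1322 pm
Expected shift: 0.1322 pm
Difference: 0.0000 pm

The values match. This is consistent with Compton scattering at the stated angle.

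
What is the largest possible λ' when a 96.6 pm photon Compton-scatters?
101.4526 pm (at θ = 180°)

The Compton shift is Δλ = λ_C(1 − cos θ).

Since cos θ ranges from −1 to 1, the factor (1 − cos θ) ranges from 0 to 2; the maximum shift occurs at θ = 180° (backscattering):
Δλ_max = 2λ_C = 2 × 2.4263 pm = 4.8526 pm

Maximum scattered wavelength:
λ'_max = λ₀ + Δλ_max = 96.6 + 4.8526 = 101.4526 pm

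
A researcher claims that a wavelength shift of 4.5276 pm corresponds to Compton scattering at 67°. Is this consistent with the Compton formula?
No, inconsistent

Calculate the expected shift for θ = 67°:

Δλ_expected = λ_C(1 - cos(67°))
Δλ_expected = 2.4263 × (1 - cos(67°))
Δλ_expected = 2.4263 × 0.6093
Δλ_expected = 1.4783 pm

Given shift: 4.5276 pm
Expected shift: 1.4783 pm
Difference: 3.0493 pm

The values do not match. The given shift corresponds to θ ≈ 150.0°, not 67°.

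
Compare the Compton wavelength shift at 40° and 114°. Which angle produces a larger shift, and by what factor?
114° produces the larger shift by a factor of 6.013

Calculate both shifts using Δλ = λ_C(1 - cos θ):

For θ₁ = 40°:
Δλ₁ = 2.4263 × (1 - cos(40°))
Δλ₁ = 2.4263 × 0.2340
Δλ₁ = 0.5676 pm

For θ₂ = 114°:
Δλ₂ = 2.4263 × (1 - cos(114°))
Δλ₂ = 2.4263 × 1.4067
Δλ₂ = 3.4132 pm

The 114° angle produces the larger shift.
Ratio: 3.4132/0.5676 = 6.013

(Intermediate values are shown rounded; full precision is carried through to the final answer.)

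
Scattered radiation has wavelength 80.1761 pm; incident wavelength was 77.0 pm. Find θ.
108.00°

First find the wavelength shift:
Δλ = λ' - λ = 80.1761 - 77.0 = 3.1761 pm

Using Δλ = λ_C(1 - cos θ), with λ_C = h/(m_e·c) ≈ 2.42631024 pm:
cos θ = 1 - Δλ/λ_C
cos θ = 1 - 3.1761/2.42631024
cos θ = -0.309025

θ = arccos(-0.309025)
θ = 108.00°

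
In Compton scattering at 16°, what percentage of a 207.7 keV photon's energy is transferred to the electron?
0.0155 (or 1.55%)

Calculate initial and final photon energies:

Initial: E₀ = 207.7 keV → λ₀ = 5.9694 pm
Compton shift: Δλ = 0.0940 pm
Final wavelength: λ' = 6.0634 pm
Final energy: E' = 204.4803 keV

Fractional energy loss:
(E₀ - E')/E₀ = (207.7000 - 204.4803)/207.7000
= 3.2197/207.7000
= 0.0155
= 1.55%

(Intermediate values are shown rounded; full precision is carried through to the final answer.)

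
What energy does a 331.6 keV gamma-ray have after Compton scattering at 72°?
228.9429 keV

First convert energy to wavelength:
λ = hc/E, with hc ≈ 1239.842 keV·pm (i.e. 1239.842 eV·nm)

For E = 331.6 keV = 331600 eV:
λ = 1239.842 keV·pm / 331.6 keV
λ = 3.7390 pm

Calculate the Compton shift:
Δλ = λ_C(1 - cos(72°)) = 2.4263 × 0.6910
Δλ = 1.6765 pm

Final wavelength:
λ' = 3.7390 + 1.6765 = 5.4155 pm

Final energy:
E' = hc/λ' = 1239.842 / 5.4155 = 228.9429 keV

(Intermediate values are shown rounded; full precision is carried through to the final answer.)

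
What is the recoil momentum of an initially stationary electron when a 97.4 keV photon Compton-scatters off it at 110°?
7.6835e-23 kg·m/s

The electron is initially at rest, so by conservation of momentum:
p⃗_e = p⃗₀ − p⃗'  (incident photon momentum minus scattered photon momentum)

Photon momentum magnitudes (p = h/λ = E/c):
λ₀ = hc/E₀ = 12.7294 pm → p₀ = h/λ₀ = 5.2053e-23 kg·m/s
Δλ = λ_C(1 − cos 110°) = 3.2562 pm
λ' = 15.9855 pm → p' = h/λ' = 4.1450e-23 kg·m/s

The scattered photon makes angle θ = 110° with the incident direction, so by the law of cosines:
|p⃗_e|² = p₀² + p'² − 2p₀p'cos θ
|p⃗_e|² = (5.2053e-23)² + (4.1450e-23)² − 2·5.2053e-23·4.1450e-23·cos(110°)
|p⃗_e| = 7.6835e-23 kg·m/s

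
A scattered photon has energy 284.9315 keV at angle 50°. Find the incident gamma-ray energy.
355.7999 keV

Convert final energy to wavelength (hc ≈ 1239.842 keV·pm):
λ' = hc/E' = 1239.842 / 284.9315 = 4.3514 pm

Calculate the Compton shift:
Δλ = λ_C(1 - cos(50°))
Δλ = 2.4263 × (1 - cos(50°))
Δλ = 0.8667 pm

Initial wavelength:
λ = λ' - Δλ = 4.3514 - 0.8667 = 3.4847 pm

Initial energy:
E = hc/λ = 1239.842 / 3.4847 = 355.7999 keV

(Intermediate values are shown rounded; full precision is carried through to the final answer.)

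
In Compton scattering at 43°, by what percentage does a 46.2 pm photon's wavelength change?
1.4109%

Calculate the Compton shift:
Δλ = λ_C(1 - cos(43°))
Δλ = 2.4263 × (1 - cos(43°))
Δλ = 2.4263 × 0.2686
Δλ = 0.6518 pm

Percentage change:
(Δλ/λ₀) × 100 = (0.6518/46.2) × 100
= 1.4109%

(Intermediate values are shown rounded; full precision is carried through to the final answer.)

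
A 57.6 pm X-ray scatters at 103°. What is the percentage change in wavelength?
5.1599%

Calculate the Compton shift:
Δλ = λ_C(1 - cos(103°))
Δλ = 2.4263 × (1 - cos(103°))
Δλ = 2.4263 × 1.2250
Δλ = 2.9721 pm

Percentage change:
(Δλ/λ₀) × 100 = (2.9721/57.6) × 100
= 5.1599%

(Intermediate values are shown rounded; full precision is carried through to the final answer.)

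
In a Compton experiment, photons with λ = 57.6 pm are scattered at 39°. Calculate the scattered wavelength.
58.1407 pm

Using the Compton scattering formula:
λ' = λ + Δλ = λ + λ_C(1 - cos θ)

Given:
- Initial wavelength λ = 57.6 pm
- Scattering angle θ = 39°
- Compton wavelength λ_C ≈ 2.4263 pm

Calculate the shift:
Δλ = 2.4263 × (1 - cos(39°))
Δλ = 2.4263 × 0.2229
Δλ = 0.5407 pm

Final wavelength:
λ' = 57.6 + 0.5407 = 58.1407 pm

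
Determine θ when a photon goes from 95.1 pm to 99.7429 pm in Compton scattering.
156.00°

First find the wavelength shift:
Δλ = λ' - λ = 99.7429 - 95.1 = 4.6429 pm

Using Δλ = λ_C(1 - cos θ), with λ_C = h/(m_e·c) ≈ 2.42631024 pm:
cos θ = 1 - Δλ/λ_C
cos θ = 1 - 4.6429/2.42631024
cos θ = -0.913564

θ = arccos(-0.913564)
θ = 156.00°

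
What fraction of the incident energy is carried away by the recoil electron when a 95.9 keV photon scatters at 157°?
0.2649 (or 26.49%)

Calculate initial and final photon energies:

Initial: E₀ = 95.9 keV → λ₀ = 12.9285 pm
Compton shift: Δλ = 4.6597 pm
Final wavelength: λ' = 17.5882 pm
Final energy: E' = 70.4927 keV

Fractional energy loss:
(E₀ - E')/E₀ = (95.9000 - 70.4927)/95.9000
= 25.4073/95.9000
= 0.2649
= 26.49%

(Intermediate values are shown rounded; full precision is carried through to the final answer.)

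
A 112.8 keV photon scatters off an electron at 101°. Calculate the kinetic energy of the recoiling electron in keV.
23.4792 keV

By energy conservation: K_e = E_initial - E_final

First find the scattered photon energy:
Initial wavelength: λ = hc/E = 10.9915 pm
Compton shift: Δλ = λ_C(1 - cos(101°)) = 2.8893 pm
Final wavelength: λ' = 10.9915 + 2.8893 = 13.8808 pm
Final photon energy: E' = hc/λ' = 89.3208 keV

Electron kinetic energy:
K_e = E - E' = 112.8000 - 89.3208 = 23.4792 keV

(Intermediate values are shown rounded; full precision is carried through to the final answer.)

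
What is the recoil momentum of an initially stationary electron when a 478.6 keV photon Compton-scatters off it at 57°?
2.1821e-22 kg·m/s

The electron is initially at rest, so by conservation of momentum:
p⃗_e = p⃗₀ − p⃗'  (incident photon momentum minus scattered photon momentum)

Photon momentum magnitudes (p = h/λ = E/c):
λ₀ = hc/E₀ = 2.5906 pm → p₀ = h/λ₀ = 2.5578e-22 kg·m/s
Δλ = λ_C(1 − cos 57°) = 1.1048 pm
λ' = 3.6954 pm → p' = h/λ' = 1.7931e-22 kg·m/s

The scattered photon makes angle θ = 57° with the incident direction, so by the law of cosines:
|p⃗_e|² = p₀² + p'² − 2p₀p'cos θ
|p⃗_e|² = (2.5578e-22)² + (1.7931e-22)² − 2·2.5578e-22·1.7931e-22·cos(57°)
|p⃗_e| = 2.1821e-22 kg·m/s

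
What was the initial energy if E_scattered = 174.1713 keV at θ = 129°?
391.7001 keV

Convert final energy to wavelength (hc ≈ 1239.842 keV·pm):
λ' = hc/E' = 1239.842 / 174.1713 = 7.1185 pm

Calculate the Compton shift:
Δλ = λ_C(1 - cos(129°))
Δλ = 2.4263 × (1 - cos(129°))
Δλ = 3.9532 pm

Initial wavelength:
λ = λ' - Δλ = 7.1185 - 3.9532 = 3.1653 pm

Initial energy:
E = hc/λ = 1239.842 / 3.1653 = 391.7001 keV

(Intermediate values are shown rounded; full precision is carried through to the final answer.)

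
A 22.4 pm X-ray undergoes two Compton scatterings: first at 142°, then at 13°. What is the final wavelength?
26.8005 pm

Apply Compton shift twice:

First scattering at θ₁ = 142°:
Δλ₁ = λ_C(1 - cos(142°))
Δλ₁ = 2.4263 × 1.7880
Δλ₁ = 4.3383 pm

After first scattering:
λ₁ = 22.4 + 4.3383 = 26.7383 pm

Second scattering at θ₂ = 13°:
Δλ₂ = λ_C(1 - cos(13°))
Δλ₂ = 2.4263 × 0.0256
Δλ₂ = 0.0622 pm

Final wavelength:
λ₂ = 26.7383 + 0.0622 = 26.8005 pm

Total shift: Δλ_total = 4.3383 + 0.0622 = 4.4005 pm

(Intermediate values are shown rounded; full precision is carried through to the final answer.)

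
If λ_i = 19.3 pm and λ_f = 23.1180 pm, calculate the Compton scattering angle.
125.00°

First find the wavelength shift:
Δλ = λ' - λ = 23.1180 - 19.3 = 3.8180 pm

Using Δλ = λ_C(1 - cos θ), with λ_C = h/(m_e·c) ≈ 2.42631024 pm:
cos θ = 1 - Δλ/λ_C
cos θ = 1 - 3.8180/2.42631024
cos θ = -0.573583

θ = arccos(-0.573583)
θ = 125.00°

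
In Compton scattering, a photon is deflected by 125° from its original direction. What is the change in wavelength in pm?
3.8180 pm

Using the Compton scattering formula:
Δλ = λ_C(1 - cos θ)

where λ_C = h/(m_e·c) ≈ 2.4263 pm is the Compton wavelength of an electron.

For θ = 125°:
cos(125°) = -0.5736
1 - cos(125°) = 1.5736

Δλ = 2.4263 × 1.5736
Δλ = 3.8180 pm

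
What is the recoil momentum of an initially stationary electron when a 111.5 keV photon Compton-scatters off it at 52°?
5.0394e-23 kg·m/s

The electron is initially at rest, so by conservation of momentum:
p⃗_e = p⃗₀ − p⃗'  (incident photon momentum minus scattered photon momentum)

Photon momentum magnitudes (p = h/λ = E/c):
λ₀ = hc/E₀ = 11.1197 pm → p₀ = h/λ₀ = 5.9589e-23 kg·m/s
Δλ = λ_C(1 − cos 52°) = 0.9325 pm
λ' = 12.0522 pm → p' = h/λ' = 5.4978e-23 kg·m/s

The scattered photon makes angle θ = 52° with the incident direction, so by the law of cosines:
|p⃗_e|² = p₀² + p'² − 2p₀p'cos θ
|p⃗_e|² = (5.9589e-23)² + (5.4978e-23)² − 2·5.9589e-23·5.4978e-23·cos(52°)
|p⃗_e| = 5.0394e-23 kg·m/s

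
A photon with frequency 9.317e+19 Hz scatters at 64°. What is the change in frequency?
2.772e+19 Hz (decrease)

Convert frequency to wavelength (c = 299792458 m/s):
λ₀ = c/f₀ = 299792458/9.317e+19 = 3.2176930e-12 m = 3.2177 pm

Calculate Compton shift:
Δλ = λ_C(1 - cos(64°)) = 1.3627 pm

Final wavelength:
λ' = λ₀ + Δλ = 3.2177 + 1.3627 = 4.5804 pm

Final frequency:
f' = c/λ' = 299792458/4.5803788e-12 = 6.5451455e+19 Hz

Frequency shift (decrease):
Δf = f₀ - f' = 9.317e+19 - 6.5451455e+19 = 2.772e+19 Hz

(Intermediate values are shown rounded; full precision is carried through to the final answer.)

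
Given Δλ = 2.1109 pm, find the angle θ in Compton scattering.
82.53°

From the Compton formula Δλ = λ_C(1 - cos θ), we can solve for θ:

cos θ = 1 - Δλ/λ_C

Given:
- Δλ = 2.1109 pm
- λ_C = h/(m_e·c) ≈ 2.42631024 pm

cos θ = 1 - 2.1109/2.42631024
cos θ = 1 - 0.870004
cos θ = 0.129996

θ = arccos(0.129996)
θ = 82.53°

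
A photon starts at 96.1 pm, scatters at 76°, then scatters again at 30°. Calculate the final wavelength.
98.2644 pm

Apply Compton shift twice:

First scattering at θ₁ = 76°:
Δλ₁ = λ_C(1 - cos(76°))
Δλ₁ = 2.4263 × 0.7581
Δλ₁ = 1.8393 pm

After first scattering:
λ₁ = 96.1 + 1.8393 = 97.9393 pm

Second scattering at θ₂ = 30°:
Δλ₂ = λ_C(1 - cos(30°))
Δλ₂ = 2.4263 × 0.1340
Δλ₂ = 0.3251 pm

Final wavelength:
λ₂ = 97.9393 + 0.3251 = 98.2644 pm

Total shift: Δλ_total = 1.8393 + 0.3251 = 2.1644 pm

(Intermediate values are shown rounded; full precision is carried through to the final answer.)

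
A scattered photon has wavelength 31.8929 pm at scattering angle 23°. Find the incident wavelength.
31.7000 pm

From λ' = λ + Δλ, we have λ = λ' - Δλ

First calculate the Compton shift:
Δλ = λ_C(1 - cos θ)
Δλ = 2.4263 × (1 - cos(23°))
Δλ = 2.4263 × 0.0795
Δλ = 0.1929 pm

Initial wavelength:
λ = λ' - Δλ
λ = 31.8929 - 0.1929
λ = 31.7000 pm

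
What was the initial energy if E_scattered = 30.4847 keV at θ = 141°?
34.1000 keV

Convert final energy to wavelength (hc ≈ 1239.842 keV·pm):
λ' = hc/E' = 1239.842 / 30.4847 = 40.6710 pm

Calculate the Compton shift:
Δλ = λ_C(1 - cos(141°))
Δλ = 2.4263 × (1 - cos(141°))
Δλ = 4.3119 pm

Initial wavelength:
λ = λ' - Δλ = 40.6710 - 4.3119 = 36.3591 pm

Initial energy:
E = hc/λ = 1239.842 / 36.3591 = 34.1000 keV

(Intermediate values are shown rounded; full precision is carried through to the final answer.)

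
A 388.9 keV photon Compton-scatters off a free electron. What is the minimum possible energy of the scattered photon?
154.1959 keV (at θ = 180°)

The scattered photon has minimum energy when its wavelength is maximum, i.e., when the Compton shift Δλ = λ_C(1 − cos θ) is maximum. This occurs at θ = 180° (backscattering), giving Δλ_max = 2λ_C = 4.8526 pm.

Initial wavelength: λ₀ = hc/E₀ = 3.1881 pm
Maximum final wavelength: λ'_max = λ₀ + 2λ_C = 3.1881 + 4.8526 = 8.0407 pm
Minimum final energy: E'_min = hc/λ'_max = 154.1959 keV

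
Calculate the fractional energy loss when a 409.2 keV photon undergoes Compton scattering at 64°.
0.3102 (or 31.02%)

Calculate initial and final photon energies:

Initial: E₀ = 409.2 keV → λ₀ = 3.0299 pm
Compton shift: Δλ = 1.3627 pm
Final wavelength: λ' = 4.3926 pm
Final energy: E' = 282.2568 keV

Fractional energy loss:
(E₀ - E')/E₀ = (409.2000 - 282.2568)/409.2000
= 126.9432/409.2000
= 0.3102
= 31.02%

(Intermediate values are shown rounded; full precision is carried through to the final answer.)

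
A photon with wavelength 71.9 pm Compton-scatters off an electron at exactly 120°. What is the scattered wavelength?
75.5395 pm

Using the Compton formula: λ' = λ + λ_C(1 − cos θ)

For θ = 120°, cos θ = -1/2 (exact) = -0.5000, so:
1 − cos 120° = 1 − (-1/2) = 1.5000

Δλ = λ_C × 1.5000 = 2.4263 × 1.5000 = 3.6395 pm

λ' = 71.9 + 3.6395 = 75.5395 pm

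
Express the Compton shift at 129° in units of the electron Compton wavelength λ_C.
1.6293 λ_C

The Compton shift formula is:
Δλ = λ_C(1 - cos θ)

Dividing both sides by λ_C:
Δλ/λ_C = 1 - cos θ

For θ = 129°:
Δλ/λ_C = 1 - cos(129°)
Δλ/λ_C = 1 - -0.6293
Δλ/λ_C = 1.6293

This means the shift is 1.6293 × λ_C = 3.9532 pm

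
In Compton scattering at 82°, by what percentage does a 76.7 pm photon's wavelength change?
2.7231%

Calculate the Compton shift:
Δλ = λ_C(1 - cos(82°))
Δλ = 2.4263 × (1 - cos(82°))
Δλ = 2.4263 × 0.8608
Δλ = 2.0886 pm

Percentage change:
(Δλ/λ₀) × 100 = (2.0886/76.7) × 100
= 2.7231%

(Intermediate values are shown rounded; full precision is carried through to the final answer.)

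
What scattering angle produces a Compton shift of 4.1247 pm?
134.43°

From the Compton formula Δλ = λ_C(1 - cos θ), we can solve for θ:

cos θ = 1 - Δλ/λ_C

Given:
- Δλ = 4.1247 pm
- λ_C = h/(m_e·c) ≈ 2.42631024 pm

cos θ = 1 - 4.1247/2.42631024
cos θ = 1 - 1.699989
cos θ = -0.699989

θ = arccos(-0.699989)
θ = 134.43°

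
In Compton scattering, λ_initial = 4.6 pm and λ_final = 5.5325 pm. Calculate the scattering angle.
52.00°

First find the wavelength shift:
Δλ = λ' - λ = 5.5325 - 4.6 = 0.9325 pm

Using Δλ = λ_C(1 - cos θ), with λ_C = h/(m_e·c) ≈ 2.42631024 pm:
cos θ = 1 - Δλ/λ_C
cos θ = 1 - 0.9325/2.42631024
cos θ = 0.615672

θ = arccos(0.615672)
θ = 52.00°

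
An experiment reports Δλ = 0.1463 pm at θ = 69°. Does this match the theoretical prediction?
No, inconsistent

Calculate the expected shift for θ = 69°:

Δλ_expected = λ_C(1 - cos(69°))
Δλ_expected = 2.4263 × (1 - cos(69°))
Δλ_expected = 2.4263 × 0.6416
Δλ_expected = 1.5568 pm

Given shift: 0.1463 pm
Expected shift: 1.5568 pm
Difference: 1.4105 pm

The values do not match. The given shift corresponds to θ ≈ 20.0°, not 69°.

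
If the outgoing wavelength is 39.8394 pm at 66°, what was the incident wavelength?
38.4000 pm

From λ' = λ + Δλ, we have λ = λ' - Δλ

First calculate the Compton shift:
Δλ = λ_C(1 - cos θ)
Δλ = 2.4263 × (1 - cos(66°))
Δλ = 2.4263 × 0.5933
Δλ = 1.4394 pm

Initial wavelength:
λ = λ' - Δλ
λ = 39.8394 - 1.4394
λ = 38.4000 pm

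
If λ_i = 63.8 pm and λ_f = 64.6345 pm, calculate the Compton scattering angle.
49.00°

First find the wavelength shift:
Δλ = λ' - λ = 64.6345 - 63.8 = 0.8345 pm

Using Δλ = λ_C(1 - cos θ), with λ_C = h/(m_e·c) ≈ 2.42631024 pm:
cos θ = 1 - Δλ/λ_C
cos θ = 1 - 0.8345/2.42631024
cos θ = 0.656062

θ = arccos(0.656062)
θ = 49.00°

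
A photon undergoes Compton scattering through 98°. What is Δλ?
2.7640 pm

Using the Compton scattering formula:
Δλ = λ_C(1 - cos θ)

where λ_C = h/(m_e·c) ≈ 2.4263 pm is the Compton wavelength of an electron.

For θ = 98°:
cos(98°) = -0.1392
1 - cos(98°) = 1.1392

Δλ = 2.4263 × 1.1392
Δλ = 2.7640 pm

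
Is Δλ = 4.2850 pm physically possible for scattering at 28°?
No, inconsistent

Calculate the expected shift for θ = 28°:

Δλ_expected = λ_C(1 - cos(28°))
Δλ_expected = 2.4263 × (1 - cos(28°))
Δλ_expected = 2.4263 × 0.1171
Δλ_expected = 0.2840 pm

Given shift: 4.2850 pm
Expected shift: 0.2840 pm
Difference: 4.0010 pm

The values do not match. The given shift corresponds to θ ≈ 140.0°, not 28°.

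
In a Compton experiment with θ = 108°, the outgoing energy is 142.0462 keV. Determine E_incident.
223.3000 keV

Convert final energy to wavelength (hc ≈ 1239.842 keV·pm):
λ' = hc/E' = 1239.842 / 142.0462 = 8.7284 pm

Calculate the Compton shift:
Δλ = λ_C(1 - cos(108°))
Δλ = 2.4263 × (1 - cos(108°))
Δλ = 3.1761 pm

Initial wavelength:
λ = λ' - Δλ = 8.7284 - 3.1761 = 5.5524 pm

Initial energy:
E = hc/λ = 1239.842 / 5.5524 = 223.3000 keV

(Intermediate values are shown rounded; full precision is carried through to the final answer.)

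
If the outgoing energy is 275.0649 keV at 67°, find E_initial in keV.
409.2999 keV

Convert final energy to wavelength (hc ≈ 1239.842 keV·pm):
λ' = hc/E' = 1239.842 / 275.0649 = 4.5075 pm

Calculate the Compton shift:
Δλ = λ_C(1 - cos(67°))
Δλ = 2.4263 × (1 - cos(67°))
Δλ = 1.4783 pm

Initial wavelength:
λ = λ' - Δλ = 4.5075 - 1.4783 = 3.0292 pm

Initial energy:
E = hc/λ = 1239.842 / 3.0292 = 409.2999 keV

(Intermediate values are shown rounded; full precision is carried through to the final answer.)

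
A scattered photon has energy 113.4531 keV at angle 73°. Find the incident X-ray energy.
134.6000 keV

Convert final energy to wavelength (hc ≈ 1239.842 keV·pm):
λ' = hc/E' = 1239.842 / 113.4531 = 10.9282 pm

Calculate the Compton shift:
Δλ = λ_C(1 - cos(73°))
Δλ = 2.4263 × (1 - cos(73°))
Δλ = 1.7169 pm

Initial wavelength:
λ = λ' - Δλ = 10.9282 - 1.7169 = 9.2113 pm

Initial energy:
E = hc/λ = 1239.842 / 9.2113 = 134.6000 keV

(Intermediate values are shown rounded; full precision is carried through to the final answer.)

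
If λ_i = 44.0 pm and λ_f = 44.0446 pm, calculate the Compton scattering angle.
11.00°

First find the wavelength shift:
Δλ = λ' - λ = 44.0446 - 44.0 = 0.0446 pm

Using Δλ = λ_C(1 - cos θ), with λ_C = h/(m_e·c) ≈ 2.42631024 pm:
cos θ = 1 - Δλ/λ_C
cos θ = 1 - 0.0446/2.42631024
cos θ = 0.981618

θ = arccos(0.981618)
θ = 11.00°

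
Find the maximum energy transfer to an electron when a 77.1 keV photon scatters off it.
17.8726 keV

Maximum energy transfer occurs at θ = 180° (backscattering).

Initial photon: E₀ = 77.1 keV → λ₀ = 16.0810 pm

Maximum Compton shift (at 180°):
Δλ_max = 2λ_C = 2 × 2.4263 = 4.8526 pm

Final wavelength:
λ' = 16.0810 + 4.8526 = 20.9336 pm

Minimum photon energy (maximum energy to electron):
E'_min = hc/λ' = 59.2274 keV

Maximum electron kinetic energy:
K_max = E₀ - E'_min = 77.1000 - 59.2274 = 17.8726 keV

(Intermediate values are shown rounded; full precision is carried through to the final answer.)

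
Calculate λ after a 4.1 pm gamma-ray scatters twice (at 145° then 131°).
12.5319 pm

Apply Compton shift twice:

First scattering at θ₁ = 145°:
Δλ₁ = λ_C(1 - cos(145°))
Δλ₁ = 2.4263 × 1.8192
Δλ₁ = 4.4138 pm

After first scattering:
λ₁ = 4.1 + 4.4138 = 8.5138 pm

Second scattering at θ₂ = 131°:
Δλ₂ = λ_C(1 - cos(131°))
Δλ₂ = 2.4263 × 1.6561
Δλ₂ = 4.0181 pm

Final wavelength:
λ₂ = 8.5138 + 4.0181 = 12.5319 pm

Total shift: Δλ_total = 4.4138 + 4.0181 = 8.4319 pm

(Intermediate values are shown rounded; full precision is carried through to the final answer.)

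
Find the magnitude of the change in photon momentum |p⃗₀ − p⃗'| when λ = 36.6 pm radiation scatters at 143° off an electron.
3.2514e-23 kg·m/s

Photon momentum magnitude is p = h/λ.

Initial momentum:
p₀ = h/λ = 6.6261e-34/3.6600e-11 = 1.8104e-23 kg·m/s

After scattering:
λ' = λ + Δλ = 36.6 + 4.3640 = 40.9640 pm
p' = h/λ' = 6.6261e-34/4.0964e-11 = 1.6175e-23 kg·m/s

Momentum is a vector; the scattered photon's direction makes angle θ = 143° with the incident direction. The magnitude of the vector change Δp⃗ = p⃗₀ − p⃗' is found from the law of cosines:
|Δp⃗|² = p₀² + p'² − 2p₀p'cos θ
|Δp⃗|² = (1.8104e-23)² + (1.6175e-23)² − 2·1.8104e-23·1.6175e-23·cos(143°)
|Δp⃗| = 3.2514e-23 kg·m/s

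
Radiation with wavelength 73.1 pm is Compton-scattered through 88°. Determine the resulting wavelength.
75.4416 pm

Using the Compton scattering formula:
λ' = λ + Δλ = λ + λ_C(1 - cos θ)

Given:
- Initial wavelength λ = 73.1 pm
- Scattering angle θ = 88°
- Compton wavelength λ_C ≈ 2.4263 pm

Calculate the shift:
Δλ = 2.4263 × (1 - cos(88°))
Δλ = 2.4263 × 0.9651
Δλ = 2.3416 pm

Final wavelength:
λ' = 73.1 + 2.3416 = 75.4416 pm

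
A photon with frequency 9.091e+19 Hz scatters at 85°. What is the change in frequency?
3.653e+19 Hz (decrease)

Convert frequency to wavelength (c = 299792458 m/s):
λ₀ = c/f₀ = 299792458/9.091e+19 = 3.2976841e-12 m = 3.2977 pm

Calculate Compton shift:
Δλ = λ_C(1 - cos(85°)) = 2.2148 pm

Final wavelength:
λ' = λ₀ + Δλ = 3.2977 + 2.2148 = 5.5125 pm

Final frequency:
f' = c/λ' = 299792458/5.5125274e-12 = 5.4383849e+19 Hz

Frequency shift (decrease):
Δf = f₀ - f' = 9.091e+19 - 5.4383849e+19 = 3.653e+19 Hz

(Intermediate values are shown rounded; full precision is carried through to the final answer.)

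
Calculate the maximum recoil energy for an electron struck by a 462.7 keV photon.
298.0945 keV

Maximum energy transfer occurs at θ = 180° (backscattering).

Initial photon: E₀ = 462.7 keV → λ₀ = 2.6796 pm

Maximum Compton shift (at 180°):
Δλ_max = 2λ_C = 2 × 2.4263 = 4.8526 pm

Final wavelength:
λ' = 2.6796 + 4.8526 = 7.5322 pm

Minimum photon energy (maximum energy to electron):
E'_min = hc/λ' = 164.6055 keV

Maximum electron kinetic energy:
K_max = E₀ - E'_min = 462.7000 - 164.6055 = 298.0945 keV

(Intermediate values are shown rounded; full precision is carried through to the final answer.)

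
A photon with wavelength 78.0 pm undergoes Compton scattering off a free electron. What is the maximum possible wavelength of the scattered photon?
82.8526 pm (at θ = 180°)

The Compton shift is Δλ = λ_C(1 − cos θ).

Since cos θ ranges from −1 to 1, the factor (1 − cos θ) ranges from 0 to 2; the maximum shift occurs at θ = 180° (backscattering):
Δλ_max = 2λ_C = 2 × 2.4263 pm = 4.8526 pm

Maximum scattered wavelength:
λ'_max = λ₀ + Δλ_max = 78.0 + 4.8526 = 82.8526 pm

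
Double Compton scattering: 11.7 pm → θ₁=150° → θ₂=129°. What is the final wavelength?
20.1808 pm

Apply Compton shift twice:

First scattering at θ₁ = 150°:
Δλ₁ = λ_C(1 - cos(150°))
Δλ₁ = 2.4263 × 1.8660
Δλ₁ = 4.5276 pm

After first scattering:
λ₁ = 11.7 + 4.5276 = 16.2276 pm

Second scattering at θ₂ = 129°:
Δλ₂ = λ_C(1 - cos(129°))
Δλ₂ = 2.4263 × 1.6293
Δλ₂ = 3.9532 pm

Final wavelength:
λ₂ = 16.2276 + 3.9532 = 20.1808 pm

Total shift: Δλ_total = 4.5276 + 3.9532 = 8.4808 pm

(Intermediate values are shown rounded; full precision is carried through to the final answer.)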